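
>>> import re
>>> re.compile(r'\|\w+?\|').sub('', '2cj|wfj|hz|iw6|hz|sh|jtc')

Matches: at [3:8] → '|wfj|'; at [10:15] → '|iw6|'; at [17:21] → '|sh|'.
Each match is replaced by ''.

'2cjhzhzjtc'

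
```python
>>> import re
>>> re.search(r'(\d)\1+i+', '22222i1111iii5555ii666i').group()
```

'22222i'

`\1` is not a pattern — it's the concrete string captured by group 1, re-applied verbatim.
`re.search` tries every starting position until one works.
The match spans [0:6] → '22222i'.
Captured: group 1 = '2'.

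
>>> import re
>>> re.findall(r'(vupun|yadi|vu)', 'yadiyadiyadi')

['yadi', 'yadi', 'yadi']

With a single group, `findall` returns only what that group captured — 3 items.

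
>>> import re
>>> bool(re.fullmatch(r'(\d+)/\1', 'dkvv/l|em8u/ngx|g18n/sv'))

`\1` is not a pattern — it's the concrete string captured by group 1, re-applied verbatim.
`re.fullmatch` requires the pattern to consume the entire string.
Here the pattern can't cover the whole string, so the call returns None, and `bool(None)` is False.

False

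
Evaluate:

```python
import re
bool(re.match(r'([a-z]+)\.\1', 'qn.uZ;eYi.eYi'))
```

The backreference `\1` re-matches whatever the first group consumed, character for character.
`match` is anchored at position 0; if the pattern doesn't fit there, it returns None.
Here the pattern fails at index 0, so the call returns None, and `bool(None)` is False.

False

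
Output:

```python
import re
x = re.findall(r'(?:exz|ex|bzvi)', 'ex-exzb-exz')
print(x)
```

['ex', 'exz', 'exz']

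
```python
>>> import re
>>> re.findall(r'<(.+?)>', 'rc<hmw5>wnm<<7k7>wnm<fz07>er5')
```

The `?` after the quantifier makes it lazy — it takes as little as possible before letting the rest of the pattern try.
One capturing group, so `findall` returns just the captured substring from each match — 3 in all.

['hmw5', '<7k7', 'fz07']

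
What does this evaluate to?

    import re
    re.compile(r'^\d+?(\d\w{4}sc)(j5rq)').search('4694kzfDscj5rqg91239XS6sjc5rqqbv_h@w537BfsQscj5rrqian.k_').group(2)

The pattern matches anchored at the start of the string; then one or more of a digit (lazy); then a digit, then exactly 4 of a word character, then the literal 'sc' (captured); then the literal 'j5', then the literal 'rq' (captured).
`re.search` scans for the first position where the pattern succeeds.
The match spans [0:14] → '4694kzfDscj5rq'.
Captured: group 1 = '4kzfDsc', group 2 = 'j5rq'.

'j5rq'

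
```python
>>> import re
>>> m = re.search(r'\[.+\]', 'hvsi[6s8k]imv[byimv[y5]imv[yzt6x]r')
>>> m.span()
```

(4, 33)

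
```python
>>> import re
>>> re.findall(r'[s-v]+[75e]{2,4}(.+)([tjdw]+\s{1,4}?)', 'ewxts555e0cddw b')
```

[('0cdd', 'w ')]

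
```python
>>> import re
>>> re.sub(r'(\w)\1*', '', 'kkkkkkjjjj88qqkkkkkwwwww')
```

`\1` is not a pattern — it's the concrete string captured by group 1, re-applied verbatim.
`sub` substitutes '' at each match site.

''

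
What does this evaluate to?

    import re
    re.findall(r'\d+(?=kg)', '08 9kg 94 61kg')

['9', '61']

Lookahead/lookbehind check context without consuming it, so the matched span excludes the asserted characters.
No capturing groups, so `findall` returns the 2 full match strings.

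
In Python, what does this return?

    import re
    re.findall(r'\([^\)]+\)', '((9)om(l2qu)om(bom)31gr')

['((9)', '(l2qu)', '(bom)']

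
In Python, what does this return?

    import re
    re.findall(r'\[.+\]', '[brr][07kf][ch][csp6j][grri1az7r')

['[brr][07kf][ch][csp6j]']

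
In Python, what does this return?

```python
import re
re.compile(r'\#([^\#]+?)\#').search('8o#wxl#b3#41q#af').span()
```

The match spans [2:7] → '#wxl#'.

(2, 7)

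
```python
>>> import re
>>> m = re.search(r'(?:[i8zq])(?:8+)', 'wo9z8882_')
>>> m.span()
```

(3, 7)

Pattern: one of [i8zq] (non-capturing group); then one or more of a literal '8' (non-capturing group).
The match spans [3:7] → 'z888'.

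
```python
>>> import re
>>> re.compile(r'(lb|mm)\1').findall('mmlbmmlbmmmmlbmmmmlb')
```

The backreference `\1` re-matches whatever the first group consumed, character for character.
Scanning left to right: at [8:12] match 'mmmm', group 1 = 'mm'; at [14:18] match 'mmmm', group 1 = 'mm'.
With a single group, `findall` returns only what that group captured — 2 items.

['mm', 'mm']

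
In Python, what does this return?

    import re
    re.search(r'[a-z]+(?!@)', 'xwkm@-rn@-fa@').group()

`(?!…)`/`(?<!…)` only lets a position through if the neighbouring text does NOT match; no characters are consumed.
`re.search` scans for the first position where the pattern succeeds.
The match spans [0:3] → 'xwk'.

'xwk'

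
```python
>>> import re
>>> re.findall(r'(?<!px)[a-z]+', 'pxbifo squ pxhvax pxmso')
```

['pxbifo', 'squ', 'pxhvax', 'pxmso']

The negative lookahead/lookbehind blocks any match where the forbidden context is present.
With no groups in the pattern, `findall` gives back each whole match — 4 here.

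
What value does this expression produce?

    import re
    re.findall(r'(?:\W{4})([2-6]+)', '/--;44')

['44']

Because there's exactly one group, `findall` drops the full match and keeps group 1 from the one hit.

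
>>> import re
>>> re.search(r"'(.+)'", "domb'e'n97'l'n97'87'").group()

The match spans [4:20] → "'e'n97'l'n97'87'".

"'e'n97'l'n97'87'"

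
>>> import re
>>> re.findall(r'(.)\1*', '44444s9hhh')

['4', 's', '9', 'h']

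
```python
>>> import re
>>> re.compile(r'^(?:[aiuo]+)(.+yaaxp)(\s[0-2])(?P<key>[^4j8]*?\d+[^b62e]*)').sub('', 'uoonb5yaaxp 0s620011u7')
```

Pattern: anchored at the start of the string; then one or more of one of [aiuo] (non-capturing group); then one or more of any character, then the literal 'ya', then the literal 'axp' (captured); then whitespace, then a character in [0-2] (captured); then zero or more of any character except [4j8] (lazy), then one or more of a digit, then zero or more of any character except [b62e] (captured as 'key').
Matches: at [0:22] → 'uoonb5yaaxp 0s620011u7'.
`sub` substitutes '' at each match site.

''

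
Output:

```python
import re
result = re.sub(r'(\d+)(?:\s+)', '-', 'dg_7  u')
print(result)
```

dg_-u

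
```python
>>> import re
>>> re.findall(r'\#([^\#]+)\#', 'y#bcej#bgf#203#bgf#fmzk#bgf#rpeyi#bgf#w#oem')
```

Walking the string: at [1:7] match '#bcej#', group 1 = 'bcej'; at [10:15] match '#203#', group 1 = '203'; at [18:24] match '#fmzk#', group 1 = 'fmzk'; at [27:34] match '#rpeyi#', group 1 = 'rpeyi'; at [37:40] match '#w#', group 1 = 'w'.
With a single group, `findall` returns only what that group captured — 5 items.

['bcej', '203', 'fmzk', 'rpeyi', 'w']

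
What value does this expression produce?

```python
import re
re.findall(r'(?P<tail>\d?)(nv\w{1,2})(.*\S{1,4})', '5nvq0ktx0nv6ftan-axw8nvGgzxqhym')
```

[('5', 'nvq0', 'ktx0nv6ftan-axw8nvGgzxqhym')]

`findall` packs the 3 group values into a tuple for every match.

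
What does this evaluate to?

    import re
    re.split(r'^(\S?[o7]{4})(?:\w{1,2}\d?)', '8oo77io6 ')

['', '8oo77', ' ']

This matches anchored at the start of the string; then optionally a non-whitespace character, then exactly 4 of one of [o7] (captured); then 1 to 2 of a word character, then optionally a digit (non-capturing group).
Matches to split on: at [0:8] → '8oo77io6'.
The group in the pattern means `split` returns the separators' captures alongside the pieces.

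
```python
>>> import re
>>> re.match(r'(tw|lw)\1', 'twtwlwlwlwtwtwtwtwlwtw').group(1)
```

The backreference `\1` re-matches whatever the first group consumed, character for character.
`re.match` only tries the pattern at the start of the string.
The match spans [0:4] → 'twtw'.
Captured: group 1 = 'tw'.

'tw'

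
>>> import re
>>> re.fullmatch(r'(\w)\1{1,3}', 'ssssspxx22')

None

`re.fullmatch` requires the pattern to consume the entire string.
Here the string isn't matched end-to-end, so the call returns None.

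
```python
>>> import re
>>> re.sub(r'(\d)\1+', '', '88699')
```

`\1` has to match the exact text group 1 already captured.
Matches: at [0:2] → '88'; at [3:5] → '99'.
`sub` substitutes '' at each match site.

'6'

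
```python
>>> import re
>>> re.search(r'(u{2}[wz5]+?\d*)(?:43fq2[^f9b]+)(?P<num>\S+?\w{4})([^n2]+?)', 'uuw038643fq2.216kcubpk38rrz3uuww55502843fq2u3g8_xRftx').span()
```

(0, 25)

Pattern: exactly 2 of a literal 'u', then one or more of one of [wz5] (lazy), then zero or more of a digit (captured); then the literal '43f', then the literal 'q2', then one or more of any character except [f9b] (non-capturing group); then one or more of a non-whitespace character (lazy), then exactly 4 of a word character (captured as 'num'); then one or more of any character except [n2] (lazy) (captured).
The `?` after the quantifier makes it lazy — it takes as little as possible before letting the rest of the pattern try.
`re.search` tries every starting position until one works.
The match spans [0:25] → 'uuw038643fq2.216kcubpk38r'.
Captured: group 1 = 'uuw0386', group 2 = 'bpk38', group 3 = 'r'.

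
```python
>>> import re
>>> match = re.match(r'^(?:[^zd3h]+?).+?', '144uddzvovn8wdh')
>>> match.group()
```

'14'

With `match`, the pattern is implicitly anchored at the beginning.
The match spans [0:2] → '14'.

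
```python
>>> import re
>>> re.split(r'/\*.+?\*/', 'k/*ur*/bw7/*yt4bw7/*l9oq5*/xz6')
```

Matches to split on: at [1:7] → '/*ur*/'; at [10:27] → '/*yt4bw7/*l9oq5*/'.
Splitting on the pattern gives 3 pieces.

['k', 'bw7', 'xz6']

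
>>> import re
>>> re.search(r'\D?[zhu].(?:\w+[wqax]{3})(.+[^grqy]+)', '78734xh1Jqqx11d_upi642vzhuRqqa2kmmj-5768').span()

The pattern matches optionally a non-digit, then one of [zhu]; then any character; then one or more of a word character, then exactly 3 of one of [wqax] (non-capturing group); then one or more of any character, then one or more of any character except [grqy] (captured).
Unlike `match`, `search` isn't anchored — it looks for the pattern anywhere in the string.
The match spans [5:40] → 'xh1Jqqx11d_upi642vzhuRqqa2kmmj-5768'.
Captured: group 1 = '2kmmj-5768'.

(5, 40)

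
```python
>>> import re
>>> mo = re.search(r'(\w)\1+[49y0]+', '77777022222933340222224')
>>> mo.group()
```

'777770'

A backreference is literal: `\1` must see the identical characters the first group matched.
The match spans [0:6] → '777770'.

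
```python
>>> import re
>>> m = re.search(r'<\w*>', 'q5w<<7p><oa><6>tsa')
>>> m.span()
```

`search` walks the string left to right and returns the first match it finds.
The match spans [4:8] → '<7p>'.

(4, 8)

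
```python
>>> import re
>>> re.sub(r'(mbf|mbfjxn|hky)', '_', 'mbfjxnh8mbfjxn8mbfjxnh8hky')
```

'_jxnh8_jxn8_jxnh8_'

Alternation isn't longest-match — the leftmost alternative that fits at this position is chosen.
Matches: at [0:3] → 'mbf'; at [8:11] → 'mbf'; at [15:18] → 'mbf'; at [23:26] → 'hky'.
Each match is replaced by '_'.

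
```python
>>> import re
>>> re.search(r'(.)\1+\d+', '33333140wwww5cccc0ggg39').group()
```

'33333140'

`\1` has to match the exact text group 1 already captured.
The match spans [0:8] → '33333140'.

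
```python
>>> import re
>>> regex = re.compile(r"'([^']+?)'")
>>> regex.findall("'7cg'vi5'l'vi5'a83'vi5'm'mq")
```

['7cg', 'l', 'a83', 'm']

One capturing group, so `findall` returns just the captured substring from each match — 4 in all.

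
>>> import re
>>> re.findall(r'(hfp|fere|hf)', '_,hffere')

['hf', 'fere']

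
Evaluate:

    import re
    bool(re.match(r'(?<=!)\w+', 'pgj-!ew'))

False

Because the assertion is zero-width, the text it checks is not consumed and won't appear in the result.
With `match`, the pattern is implicitly anchored at the beginning.
Here the pattern fails at index 0, so the call returns None, and `bool(None)` is False.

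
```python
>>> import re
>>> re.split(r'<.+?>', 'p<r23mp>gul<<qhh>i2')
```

['p', 'gul', 'i2']

The `?` after the quantifier makes it lazy — it takes as little as possible before letting the rest of the pattern try.
Matches to split on: at [1:8] → '<r23mp>'; at [11:17] → '<<qhh>'.
`split` removes every match and returns the 3 fragments in between.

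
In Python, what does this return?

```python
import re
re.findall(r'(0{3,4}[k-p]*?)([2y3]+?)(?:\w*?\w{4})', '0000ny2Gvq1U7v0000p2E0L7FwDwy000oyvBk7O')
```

Pattern: 3 to 4 of a literal '0', then zero or more of a character in [k-p] (lazy) (captured); then one or more of one of [2y3] (lazy) (captured); then zero or more of a word character (lazy), then exactly 4 of a word character (non-capturing group).
Walking the string: at [0:10] match '0000ny2Gvq', groups = ('0000n', 'y'); at [14:24] match '0000p2E0L7', groups = ('0000p', '2'); at [29:38] match '000oyvBk7', groups = ('000o', 'y').
`findall` packs the 2 group values into a tuple for every match.

[('0000n', 'y'), ('0000p', '2'), ('000o', 'y')]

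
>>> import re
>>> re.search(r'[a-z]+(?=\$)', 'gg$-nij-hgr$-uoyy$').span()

The positive lookaround only admits positions where the adjacent text matches; those characters stay outside the span.
`search` walks the string left to right and returns the first match it finds.
The match spans [0:2] → 'gg'.

(0, 2)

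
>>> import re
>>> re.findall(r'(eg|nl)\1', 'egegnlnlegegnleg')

A backreference is literal: `\1` must see the identical characters the first group matched.
Scanning left to right: at [0:4] match 'egeg', group 1 = 'eg'; at [4:8] match 'nlnl', group 1 = 'nl'; at [8:12] match 'egeg', group 1 = 'eg'.
With a single group, `findall` returns only what that group captured — 3 items.

['eg', 'nl', 'eg']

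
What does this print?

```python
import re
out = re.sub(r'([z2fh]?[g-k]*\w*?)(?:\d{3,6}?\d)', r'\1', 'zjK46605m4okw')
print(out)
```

The pattern matches optionally one of [z2fh], then zero or more of a character in [g-k], then zero or more of a word character (lazy) (captured); then 3 to 6 of a digit (lazy), then a digit (non-capturing group).
A non-greedy quantifier consumes as few characters as it can — just enough that the remainder of the pattern still matches from where it stops; whatever follows it matches normally.
Matches: at [0:7] → 'zjK4660'.
`\1` in the replacement pulls in group 1's text for each match.

zjK5m4okw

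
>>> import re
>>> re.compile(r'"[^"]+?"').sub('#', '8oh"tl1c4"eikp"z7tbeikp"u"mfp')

Every occurrence is swapped for '#'.

'8oh#eikp#u"mfp'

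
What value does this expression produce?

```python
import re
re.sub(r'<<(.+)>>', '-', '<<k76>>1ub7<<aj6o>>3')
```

Every occurrence is swapped for '-'.

'-3'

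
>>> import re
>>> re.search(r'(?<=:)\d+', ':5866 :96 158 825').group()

'5866'

The `(?=…)`/`(?<=…)` assertion just peeks at neighbouring text; it doesn't advance the match position.
The match spans [1:5] → '5866'.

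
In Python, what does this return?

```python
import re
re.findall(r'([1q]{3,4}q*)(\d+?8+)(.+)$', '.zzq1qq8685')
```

[('q1qq', '868', '5')]

Pattern: 3 to 4 of one of [1q], then zero or more of the literal 'q' (captured); then one or more of a digit (lazy), then one or more of the literal '8' (captured); then one or more of any character (captured); then anchored at the end.
Scanning left to right: at [3:11] match 'q1qq8685', groups = ('q1qq', '868', '5').
Multiple groups make `findall` return tuples — one 3-tuple for the one match.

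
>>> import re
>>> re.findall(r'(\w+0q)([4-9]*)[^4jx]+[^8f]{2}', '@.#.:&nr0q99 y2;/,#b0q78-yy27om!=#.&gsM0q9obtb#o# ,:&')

[('nr0q', '99')]

The pattern matches one or more of a word character, then the literal '0q' (captured); then zero or more of a character in [4-9] (captured); then one or more of any character except [4jx], then exactly 2 of any character except [8f].
Walking the string: at [6:53] match 'nr0q99 y2;/,#b0q78-yy27om!=#.&gsM0q9obtb#o# ,:&', groups = ('nr0q', '99').
2 groups means the one result is a tuple of 2 captured strings — 1 here.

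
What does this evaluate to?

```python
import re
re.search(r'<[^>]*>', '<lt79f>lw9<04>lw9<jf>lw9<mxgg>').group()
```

'<lt79f>'

Unlike `match`, `search` isn't anchored — it looks for the pattern anywhere in the string.
The match spans [0:7] → '<lt79f>'.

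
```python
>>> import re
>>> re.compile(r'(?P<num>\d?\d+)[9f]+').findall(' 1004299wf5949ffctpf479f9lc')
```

['100429', '5949', '479']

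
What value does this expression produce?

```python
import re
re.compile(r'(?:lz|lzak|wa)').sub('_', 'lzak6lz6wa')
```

'_ak6_6_'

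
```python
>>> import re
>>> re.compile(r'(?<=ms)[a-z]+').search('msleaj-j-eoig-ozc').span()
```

(2, 6)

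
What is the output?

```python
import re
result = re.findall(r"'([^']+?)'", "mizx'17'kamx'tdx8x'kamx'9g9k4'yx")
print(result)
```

['17', 'tdx8x', '9g9k4']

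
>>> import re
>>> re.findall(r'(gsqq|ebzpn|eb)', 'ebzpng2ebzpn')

['ebzpn', 'ebzpn']

Alternation isn't longest-match — the leftmost alternative that fits at this position is chosen.
With a single group, `findall` returns only what that group captured — 2 items.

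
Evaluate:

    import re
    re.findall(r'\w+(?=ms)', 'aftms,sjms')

['aft', 'sj']

Because the assertion is zero-width, the text it checks is not consumed and won't appear in the result.
Scanning left to right: at [0:3] → 'aft'; at [6:8] → 'sj'.
`findall` yields the raw match text (2 of them) because the pattern has no groups.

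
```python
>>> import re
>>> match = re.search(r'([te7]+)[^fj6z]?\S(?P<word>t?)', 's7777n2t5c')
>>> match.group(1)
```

'7777'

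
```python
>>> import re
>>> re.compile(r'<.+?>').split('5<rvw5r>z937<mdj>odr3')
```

['5', 'z937', 'odr3']

Matches to split on: at [1:8] → '<rvw5r>'; at [12:17] → '<mdj>'.
Each match becomes a cut point; 3 segments remain.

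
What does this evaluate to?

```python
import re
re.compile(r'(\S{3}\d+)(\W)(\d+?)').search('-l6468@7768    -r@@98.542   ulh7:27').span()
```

(0, 8)

Pattern: exactly 3 of a non-whitespace character, then one or more of a digit (captured); then a non-word character (captured); then one or more of a digit (lazy) (captured).
A `+?`/`*?`/`{m,n}?` starts at its minimum and grows only as far as needed for what follows to match.
Unlike `match`, `search` isn't anchored — it looks for the pattern anywhere in the string.
The match spans [0:8] → '-l6468@7'.
Captured: group 1 = '-l6468', group 2 = '@', group 3 = '7'.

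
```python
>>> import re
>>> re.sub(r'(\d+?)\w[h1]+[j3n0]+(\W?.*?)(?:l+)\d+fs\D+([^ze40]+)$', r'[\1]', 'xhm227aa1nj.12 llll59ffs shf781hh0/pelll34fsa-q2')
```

'xhm227aa1nj.12 llll59ffs shf[7]'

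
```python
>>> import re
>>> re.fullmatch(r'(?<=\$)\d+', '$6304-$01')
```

None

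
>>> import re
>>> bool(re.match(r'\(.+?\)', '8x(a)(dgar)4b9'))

With `match`, the pattern is implicitly anchored at the beginning.
Here position 0 doesn't satisfy it, so the call returns None, and `bool(None)` is False.

False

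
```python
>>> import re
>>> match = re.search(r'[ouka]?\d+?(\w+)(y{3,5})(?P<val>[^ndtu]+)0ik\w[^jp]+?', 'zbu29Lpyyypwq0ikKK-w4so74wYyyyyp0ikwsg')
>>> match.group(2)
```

The match spans [2:37] → 'u29Lpyyypwq0ikKK-w4so74wYyyyyp0ikws'.
Captured: group 1 = '9Lp', group 2 = 'yyy', group 3 = 'pwq0ikKK-w4so74wYyyyyp'.

'yyy'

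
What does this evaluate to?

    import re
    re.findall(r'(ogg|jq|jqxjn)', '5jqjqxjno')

The regex engine tests alternatives in the order written; an earlier branch that matches wins even if a later one would match more.
Walking the string: at [1:3] match 'jq', group 1 = 'jq'; at [3:5] match 'jq', group 1 = 'jq'.
With a single group, `findall` returns only what that group captured — 2 items.

['jq', 'jq']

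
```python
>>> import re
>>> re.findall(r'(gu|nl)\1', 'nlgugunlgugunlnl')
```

['gu', 'gu', 'nl']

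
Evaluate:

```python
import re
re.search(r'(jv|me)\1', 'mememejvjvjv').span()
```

(0, 4)

After group 1 captures some text, `\1` only succeeds where that same text appears again.
Unlike `match`, `search` isn't anchored — it looks for the pattern anywhere in the string.
The match spans [0:4] → 'meme'.
Captured: group 1 = 'me'.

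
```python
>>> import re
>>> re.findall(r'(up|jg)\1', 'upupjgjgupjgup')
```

A backreference is literal: `\1` must see the identical characters the first group matched.
With a single group, `findall` returns only what that group captured — 2 items.

['up', 'jg']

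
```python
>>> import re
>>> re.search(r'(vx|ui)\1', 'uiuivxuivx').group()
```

After group 1 captures some text, `\1` only succeeds where that same text appears again.
`re.search` scans for the first position where the pattern succeeds.
The match spans [0:4] → 'uiui'.
Captured: group 1 = 'ui'.

'uiui'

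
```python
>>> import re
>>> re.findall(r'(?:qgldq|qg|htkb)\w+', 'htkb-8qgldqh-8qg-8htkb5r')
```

['qgldqh', 'htkb5r']

`findall` yields the raw match text (2 of them) because the pattern has no groups.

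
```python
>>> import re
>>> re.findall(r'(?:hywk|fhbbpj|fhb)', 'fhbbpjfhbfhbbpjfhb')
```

`|` is ordered: at each position the engine commits to the first alternative that works.
`findall` yields the raw match text (4 of them) because the pattern has no groups.

['fhbbpj', 'fhb', 'fhbbpj', 'fhb']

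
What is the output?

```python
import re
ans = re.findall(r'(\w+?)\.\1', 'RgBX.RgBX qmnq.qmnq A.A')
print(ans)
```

['RgBX', 'qmnq', 'A']

After group 1 captures some text, `\1` only succeeds where that same text appears again.
Walking the string: at [0:9] match 'RgBX.RgBX', group 1 = 'RgBX'; at [10:19] match 'qmnq.qmnq', group 1 = 'qmnq'; at [20:23] match 'A.A', group 1 = 'A'.
`findall` collects group 1 from each match (3 total).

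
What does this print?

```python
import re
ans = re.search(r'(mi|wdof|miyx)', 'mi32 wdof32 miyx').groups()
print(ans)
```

The match spans [0:2] → 'mi'.
Captured: group 1 = 'mi'.

('mi',)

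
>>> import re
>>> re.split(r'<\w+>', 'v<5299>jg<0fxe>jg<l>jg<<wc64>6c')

['v', 'jg', 'jg', 'jg<', '6c']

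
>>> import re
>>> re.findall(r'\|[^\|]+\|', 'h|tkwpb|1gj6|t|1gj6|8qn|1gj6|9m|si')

['|tkwpb|', '|t|', '|8qn|', '|9m|']

Since nothing is captured, `findall` lists the 4 matched substrings directly.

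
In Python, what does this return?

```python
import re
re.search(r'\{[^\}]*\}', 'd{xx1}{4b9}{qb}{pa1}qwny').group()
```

The match spans [1:6] → '{xx1}'.

'{xx1}'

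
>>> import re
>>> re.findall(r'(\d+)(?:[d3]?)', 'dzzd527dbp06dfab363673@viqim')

['527', '06', '363673']

Pattern: one or more of a digit (captured); then optionally one of [d3] (non-capturing group).
Scanning left to right: at [4:8] match '527d', group 1 = '527'; at [10:13] match '06d', group 1 = '06'; at [16:22] match '363673', group 1 = '363673'.
Because there's exactly one group, `findall` drops the full match and keeps group 1 from each hit.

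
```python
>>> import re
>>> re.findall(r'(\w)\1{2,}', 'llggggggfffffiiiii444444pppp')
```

`\1` has to match the exact text group 1 already captured.
Because there's exactly one group, `findall` drops the full match and keeps group 1 from each hit.

['g', 'f', 'i', '4', 'p']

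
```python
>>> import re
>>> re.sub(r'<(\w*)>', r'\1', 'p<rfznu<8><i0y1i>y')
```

`\1` in the replacement pulls in group 1's text for each match.

'p<rfznu8i0y1iy'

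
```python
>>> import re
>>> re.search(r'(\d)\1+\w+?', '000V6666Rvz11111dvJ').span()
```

The backreference `\1` re-matches whatever the first group consumed, character for character.
Unlike `match`, `search` isn't anchored — it looks for the pattern anywhere in the string.
The match spans [0:4] → '000V'.
Captured: group 1 = '0'.

(0, 4)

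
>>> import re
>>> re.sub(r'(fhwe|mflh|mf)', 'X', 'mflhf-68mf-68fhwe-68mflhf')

'Xf-68X-68X-68Xf'

`|` is ordered: at each position the engine commits to the first alternative that works.
Matches: at [0:4] → 'mflh'; at [8:10] → 'mf'; at [13:17] → 'fhwe'; at [20:24] → 'mflh'.
Every occurrence is swapped for 'X'.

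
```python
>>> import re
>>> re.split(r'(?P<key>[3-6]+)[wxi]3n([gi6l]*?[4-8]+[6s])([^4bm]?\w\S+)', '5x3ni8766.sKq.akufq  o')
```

['', '5', 'i8766', '.sKq.akufq', '  o']

The pattern matches one or more of a character in [3-6] (captured as 'key'); then one of [wxi], then the literal '3n'; then zero or more of one of [gi6l] (lazy), then one or more of a character in [4-8], then one of [6s] (captured); then optionally any character except [4bm], then a word character, then one or more of a non-whitespace character (captured).
Matches to split on: at [0:19] → '5x3ni8766.sKq.akufq'.
Because the pattern has a capturing group, `split` also inserts each captured text between the pieces.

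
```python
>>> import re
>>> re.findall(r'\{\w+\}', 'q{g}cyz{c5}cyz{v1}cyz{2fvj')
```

['{g}', '{c5}', '{v1}']

Walking the string: at [1:4] → '{g}'; at [7:11] → '{c5}'; at [14:18] → '{v1}'.
`findall` yields the raw match text (3 of them) because the pattern has no groups.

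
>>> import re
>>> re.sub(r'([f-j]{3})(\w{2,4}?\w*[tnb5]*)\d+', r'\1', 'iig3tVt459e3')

'iig'

The pattern matches exactly 3 of a character in [f-j] (captured); then 2 to 4 of a word character (lazy), then zero or more of a word character, then zero or more of one of [tnb5] (captured); then one or more of a digit.
Each match is replaced using the text its own group 1 captured.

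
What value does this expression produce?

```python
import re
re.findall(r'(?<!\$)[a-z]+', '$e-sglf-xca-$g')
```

['sglf', 'xca']

Because the assertion is negative and zero-width, positions next to the forbidden text are skipped.
No capturing groups, so `findall` returns the 2 full match strings.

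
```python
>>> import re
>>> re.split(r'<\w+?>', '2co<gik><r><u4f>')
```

['2co', '', '', '']

Matches to split on: at [3:8] → '<gik>'; at [8:11] → '<r>'; at [11:16] → '<u4f>'.
Splitting on the pattern gives 4 pieces.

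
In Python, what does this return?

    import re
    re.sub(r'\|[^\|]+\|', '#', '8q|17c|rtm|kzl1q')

'8q#rtm|kzl1q'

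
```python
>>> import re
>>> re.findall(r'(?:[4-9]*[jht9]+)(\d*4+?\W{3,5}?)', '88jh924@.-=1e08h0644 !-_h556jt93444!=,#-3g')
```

The pattern matches zero or more of a character in [4-9], then one or more of one of [jht9] (non-capturing group); then zero or more of a digit, then one or more of the literal '4' (lazy), then 3 to 5 of a non-word character (lazy) (captured).
The `?` after the quantifier makes it lazy — it takes as little as possible before letting the rest of the pattern try.
Walking the string: at [0:10] match '88jh924@.-', group 1 = '24@.-'; at [14:23] match '8h0644 !-', group 1 = '0644 !-'; at [25:38] match '556jt93444!=,', group 1 = '3444!=,'.
Because there's exactly one group, `findall` drops the full match and keeps group 1 from each hit.

['24@.-', '0644 !-', '3444!=,']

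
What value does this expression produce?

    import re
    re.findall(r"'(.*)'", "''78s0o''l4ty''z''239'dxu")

["'78s0o''l4ty''z''239"]

Matches: at [0:22] match "''78s0o''l4ty''z''239'", group 1 = "'78s0o''l4ty''z''239".
`findall` collects group 1 from the one match (1 total).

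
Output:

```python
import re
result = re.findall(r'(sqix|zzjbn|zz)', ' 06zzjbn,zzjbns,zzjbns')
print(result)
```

['zzjbn', 'zzjbn', 'zzjbn']

`|` is ordered: at each position the engine commits to the first alternative that works.
Because there's exactly one group, `findall` drops the full match and keeps group 1 from each hit.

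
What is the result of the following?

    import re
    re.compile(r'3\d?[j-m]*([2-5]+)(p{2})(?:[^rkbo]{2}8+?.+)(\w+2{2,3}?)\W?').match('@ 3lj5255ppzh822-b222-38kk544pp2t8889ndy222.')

None

The pattern matches a literal '3', then optionally a digit, then zero or more of a character in [j-m]; then one or more of a character in [2-5] (captured); then exactly 2 of a literal 'p' (captured); then exactly 2 of any character except [rkbo], then one or more of a literal '8' (lazy), then one or more of any character (non-capturing group); then one or more of a word character, then 2 to 3 of the literal '2' (lazy) (captured); then optionally a non-word character.
`match` is anchored at position 0; if the pattern doesn't fit there, it returns None.
Here the pattern fails at index 0, so the call returns None.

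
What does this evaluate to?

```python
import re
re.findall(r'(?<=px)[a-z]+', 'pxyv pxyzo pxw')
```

['yv', 'yzo', 'w']

Lookahead/lookbehind check context without consuming it, so the matched span excludes the asserted characters.
Matches: at [2:4] → 'yv'; at [7:10] → 'yzo'; at [13:14] → 'w'.
Since nothing is captured, `findall` lists the 3 matched substrings directly.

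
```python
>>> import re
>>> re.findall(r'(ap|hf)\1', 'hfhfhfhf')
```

The backreference `\1` re-matches whatever the first group consumed, character for character.
Walking the string: at [0:4] match 'hfhf', group 1 = 'hf'; at [4:8] match 'hfhf', group 1 = 'hf'.
Because there's exactly one group, `findall` drops the full match and keeps group 1 from each hit.

['hf', 'hf']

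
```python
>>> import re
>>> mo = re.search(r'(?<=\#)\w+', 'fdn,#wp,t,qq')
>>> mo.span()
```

(5, 7)

The lookaround is zero-width — it requires the adjacent text to match without consuming it, so the asserted text isn't part of the match.
The match spans [5:7] → 'wp'.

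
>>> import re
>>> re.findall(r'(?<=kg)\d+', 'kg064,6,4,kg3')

The positive lookaround only admits positions where the adjacent text matches; those characters stay outside the span.
No capturing groups, so `findall` returns the 2 full match strings.

['064', '3']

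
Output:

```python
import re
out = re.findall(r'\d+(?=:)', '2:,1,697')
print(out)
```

The lookaround is zero-width — it requires the adjacent text to match without consuming it, so the asserted text isn't part of the match.
Matches: at [0:1] → '2'.
Since nothing is captured, `findall` lists the 1 matched substring directly.

['2']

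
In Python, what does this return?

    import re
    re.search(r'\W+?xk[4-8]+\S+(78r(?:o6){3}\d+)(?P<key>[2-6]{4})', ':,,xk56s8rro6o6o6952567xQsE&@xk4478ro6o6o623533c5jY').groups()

The match spans [0:47] → ':,,xk56s8rro6o6o6952567xQsE&@xk4478ro6o6o623533'.
Captured: group 1 = '78ro6o6o62', group 2 = '3533'.

('78ro6o6o62', '3533')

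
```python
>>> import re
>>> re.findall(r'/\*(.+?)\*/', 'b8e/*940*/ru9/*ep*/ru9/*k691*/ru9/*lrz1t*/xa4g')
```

['940', 'ep', 'k691', 'lrz1t']

Lazy quantifiers expand one character at a time until the remainder of the pattern can match.
Walking the string: at [3:10] match '/*940*/', group 1 = '940'; at [13:19] match '/*ep*/', group 1 = 'ep'; at [22:30] match '/*k691*/', group 1 = 'k691'; at [33:42] match '/*lrz1t*/', group 1 = 'lrz1t'.
`findall` collects group 1 from each match (4 total).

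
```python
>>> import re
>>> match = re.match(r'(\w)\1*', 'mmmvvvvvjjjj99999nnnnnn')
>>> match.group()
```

The backreference `\1` re-matches whatever the first group consumed, character for character.
With `match`, the pattern is implicitly anchored at the beginning.
The match spans [0:3] → 'mmm'.
Captured: group 1 = 'm'.

'mmm'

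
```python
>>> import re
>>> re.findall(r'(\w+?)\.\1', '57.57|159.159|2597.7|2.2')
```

['57', '159', '7', '2']

`\1` is not a pattern — it's the concrete string captured by group 1, re-applied verbatim.
Walking the string: at [0:5] match '57.57', group 1 = '57'; at [6:13] match '159.159', group 1 = '159'; at [17:20] match '7.7', group 1 = '7'; at [21:24] match '2.2', group 1 = '2'.
`findall` collects group 1 from each match (4 total).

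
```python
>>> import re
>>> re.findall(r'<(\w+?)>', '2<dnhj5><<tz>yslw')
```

['dnhj5', 'tz']

`findall` collects group 1 from each match (2 total).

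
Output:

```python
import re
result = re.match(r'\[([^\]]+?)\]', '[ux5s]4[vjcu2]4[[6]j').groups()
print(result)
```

`re.match` won't scan ahead — the pattern has to work from the very first character.
The match spans [0:6] → '[ux5s]'.
Captured: group 1 = 'ux5s'.

('ux5s',)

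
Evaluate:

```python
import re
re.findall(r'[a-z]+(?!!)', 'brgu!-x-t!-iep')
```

['brg', 'x', 'iep']

A negative assertion filters positions out without eating any characters.
Matches: at [0:3] → 'brg'; at [6:7] → 'x'; at [11:14] → 'iep'.
Since nothing is captured, `findall` lists the 3 matched substrings directly.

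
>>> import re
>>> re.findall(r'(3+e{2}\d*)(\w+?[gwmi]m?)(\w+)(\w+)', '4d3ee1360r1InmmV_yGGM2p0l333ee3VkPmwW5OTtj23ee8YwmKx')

This matches one or more of a literal '3', then exactly 2 of the literal 'e', then zero or more of a digit (captured); then one or more of a word character (lazy), then one of [gwmi], then optionally a literal 'm' (captured); then one or more of a word character (captured); then one or more of a word character (captured).
Walking the string: at [2:52] match '3ee1360r1InmmV_yGGM2p0l333ee3VkPmwW5OTtj23ee8YwmKx', groups = ('3ee1360', 'r1Inmm', 'V_yGGM2p0l333ee3VkPmwW5OTtj23ee8YwmK', 'x').
With 4 capturing groups, `findall` returns a 4-tuple per match.

[('3ee1360', 'r1Inmm', 'V_yGGM2p0l333ee3VkPmwW5OTtj23ee8YwmK', 'x')]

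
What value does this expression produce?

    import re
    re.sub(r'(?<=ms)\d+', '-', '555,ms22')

'555,ms-'

The `(?=…)`/`(?<=…)` assertion just peeks at neighbouring text; it doesn't advance the match position.
`sub` substitutes '-' at each match site.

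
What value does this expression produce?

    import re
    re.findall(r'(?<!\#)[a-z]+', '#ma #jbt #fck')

Because the assertion is negative and zero-width, positions next to the forbidden text are skipped.
Scanning left to right: at [2:3] → 'a'; at [6:8] → 'bt'; at [11:13] → 'ck'.
No capturing groups, so `findall` returns the 3 full match strings.

['a', 'bt', 'ck']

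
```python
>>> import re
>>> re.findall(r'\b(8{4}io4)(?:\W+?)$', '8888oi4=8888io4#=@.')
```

['8888io4']

Pattern: a word boundary (`\b`, zero-width); then exactly 4 of the literal '8', then the literal 'io4' (captured); then one or more of a non-word character (lazy) (non-capturing group); then anchored at the end.
Matches: at [8:19] match '8888io4#=@.', group 1 = '8888io4'.
With a single group, `findall` returns only what that group captured — 1 item.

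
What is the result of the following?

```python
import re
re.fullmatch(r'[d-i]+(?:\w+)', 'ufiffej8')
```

Pattern: one or more of a character in [d-i]; then one or more of a word character (non-capturing group).
For `fullmatch`, every character of the input must be accounted for by the pattern.
Here there's no way to consume every character, so the call returns None.

None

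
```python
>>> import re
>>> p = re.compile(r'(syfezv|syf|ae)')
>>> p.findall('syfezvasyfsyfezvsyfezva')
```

`|` is ordered: at each position the engine commits to the first alternative that works.
Matches: at [0:6] match 'syfezv', group 1 = 'syfezv'; at [7:10] match 'syf', group 1 = 'syf'; at [10:16] match 'syfezv', group 1 = 'syfezv'; at [16:22] match 'syfezv', group 1 = 'syfezv'.
Because there's exactly one group, `findall` drops the full match and keeps group 1 from each hit.

['syfezv', 'syf', 'syfezv', 'syfezv']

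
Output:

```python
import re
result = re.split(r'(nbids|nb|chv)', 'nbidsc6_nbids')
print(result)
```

['', 'nbids', 'c6_', 'nbids', '']

`|` is ordered: at each position the engine commits to the first alternative that works.
Matches to split on: at [0:5] → 'nbids'; at [8:13] → 'nbids'.
With a capturing group present, the delimiter's captured portion is kept in the result list.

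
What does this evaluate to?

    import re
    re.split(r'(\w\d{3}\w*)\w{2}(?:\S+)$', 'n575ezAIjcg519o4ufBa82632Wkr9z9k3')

The pattern matches a word character, then exactly 3 of a digit, then zero or more of a word character (captured); then exactly 2 of a word character; then one or more of a non-whitespace character (non-capturing group); then anchored at the end.
Matches to split on: at [0:33] → 'n575ezAIjcg519o4ufBa82632Wkr9z9k3'.
With a capturing group present, the delimiter's captured portion is kept in the result list.

['', 'n575ezAIjcg519o4ufBa82632Wkr9z', '']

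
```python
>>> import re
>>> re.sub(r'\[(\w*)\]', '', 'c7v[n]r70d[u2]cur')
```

Each match is replaced by ''.

'c7vr70dcur'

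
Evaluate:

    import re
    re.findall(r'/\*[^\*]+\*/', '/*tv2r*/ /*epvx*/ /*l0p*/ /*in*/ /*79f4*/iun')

With no groups in the pattern, `findall` gives back each whole match — 5 here.

['/*tv2r*/', '/*epvx*/', '/*l0p*/', '/*in*/', '/*79f4*/']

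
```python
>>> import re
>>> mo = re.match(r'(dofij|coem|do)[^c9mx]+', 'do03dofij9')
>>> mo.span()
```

With `match`, the pattern is implicitly anchored at the beginning.
The match spans [0:9] → 'do03dofij'.
Captured: group 1 = 'do'.

(0, 9)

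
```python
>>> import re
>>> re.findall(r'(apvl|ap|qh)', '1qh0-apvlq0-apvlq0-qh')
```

['qh', 'apvl', 'apvl', 'qh']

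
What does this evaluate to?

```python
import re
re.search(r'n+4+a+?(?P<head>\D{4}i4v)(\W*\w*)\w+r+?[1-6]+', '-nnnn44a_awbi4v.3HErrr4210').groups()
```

This matches one or more of the literal 'n', then one or more of the literal '4', then one or more of the literal 'a' (lazy); then exactly 4 of a non-digit, then the literal 'i4v' (captured as 'head'); then zero or more of a non-word character, then zero or more of a word character (captured); then one or more of a word character; then one or more of a literal 'r' (lazy), then one or more of a character in [1-6].
`search` walks the string left to right and returns the first match it finds.
The match spans [1:25] → 'nnnn44a_awbi4v.3HErrr421'.
Captured: group 1 = '_awbi4v', group 2 = '.3HEr'.

('_awbi4v', '.3HEr')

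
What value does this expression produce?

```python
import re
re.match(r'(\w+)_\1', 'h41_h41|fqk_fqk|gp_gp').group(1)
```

'h41'

The match spans [0:7] → 'h41_h41'.
Captured: group 1 = 'h41'.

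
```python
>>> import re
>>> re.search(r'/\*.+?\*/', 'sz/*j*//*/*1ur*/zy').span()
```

(2, 7)

Because the quantifier is non-greedy, it stops expanding at the earliest point where the rest of the pattern can succeed.
The match spans [2:7] → '/*j*/'.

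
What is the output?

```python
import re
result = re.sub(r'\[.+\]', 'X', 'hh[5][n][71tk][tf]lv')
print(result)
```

hhXlv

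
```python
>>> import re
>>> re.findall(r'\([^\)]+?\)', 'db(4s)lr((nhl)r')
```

['(4s)', '((nhl)']

Scanning left to right: at [2:6] → '(4s)'; at [8:14] → '((nhl)'.
Since nothing is captured, `findall` lists the 2 matched substrings directly.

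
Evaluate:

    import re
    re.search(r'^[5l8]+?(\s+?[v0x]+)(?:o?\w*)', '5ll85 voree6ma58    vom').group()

'5ll85 voree6ma58'

This matches anchored at the start of the string; then one or more of one of [5l8] (lazy); then one or more of whitespace (lazy), then one or more of one of [v0x] (captured); then optionally the literal 'o', then zero or more of a word character (non-capturing group).
`re.search` scans for the first position where the pattern succeeds.
The match spans [0:16] → '5ll85 voree6ma58'.
Captured: group 1 = ' v'.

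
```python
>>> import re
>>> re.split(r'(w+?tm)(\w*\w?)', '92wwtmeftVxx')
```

Pattern: one or more of a literal 'w' (lazy), then the literal 'tm' (captured); then zero or more of a word character, then optionally a word character (captured).
With a capturing group present, the delimiter's captured portion is kept in the result list.

['92', 'wwtm', 'eftVxx', '']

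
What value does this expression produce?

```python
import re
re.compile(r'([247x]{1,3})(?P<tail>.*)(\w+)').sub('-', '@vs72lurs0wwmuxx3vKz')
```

'@vs-'

The pattern matches 1 to 3 of one of [247x] (captured); then zero or more of any character (captured as 'tail'); then one or more of a word character (captured).
`sub` substitutes '-' at each match site.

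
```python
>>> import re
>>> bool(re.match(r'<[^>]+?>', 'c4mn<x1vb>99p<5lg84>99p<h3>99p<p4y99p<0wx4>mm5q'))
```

False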